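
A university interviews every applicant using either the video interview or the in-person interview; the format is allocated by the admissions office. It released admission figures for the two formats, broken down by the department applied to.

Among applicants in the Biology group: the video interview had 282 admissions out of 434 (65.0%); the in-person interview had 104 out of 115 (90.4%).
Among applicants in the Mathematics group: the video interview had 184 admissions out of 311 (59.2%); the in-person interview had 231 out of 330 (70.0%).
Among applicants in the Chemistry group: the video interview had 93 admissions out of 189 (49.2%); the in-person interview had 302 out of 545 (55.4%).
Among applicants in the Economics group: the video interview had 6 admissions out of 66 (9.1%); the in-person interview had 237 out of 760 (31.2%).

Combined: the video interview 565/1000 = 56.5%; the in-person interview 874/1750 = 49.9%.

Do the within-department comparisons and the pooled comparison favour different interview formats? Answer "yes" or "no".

yes

Within each department level (Biology 65.0% vs 90.4%; Mathematics 59.2% vs 70.0%; Chemistry 49.2% vs 55.4%; Economics 9.1% vs 31.2%), the in-person interview has the higher rate every time. Pooled: 56.5% vs 49.9% — the video interview has the higher rate overall. The two comparisons disagree.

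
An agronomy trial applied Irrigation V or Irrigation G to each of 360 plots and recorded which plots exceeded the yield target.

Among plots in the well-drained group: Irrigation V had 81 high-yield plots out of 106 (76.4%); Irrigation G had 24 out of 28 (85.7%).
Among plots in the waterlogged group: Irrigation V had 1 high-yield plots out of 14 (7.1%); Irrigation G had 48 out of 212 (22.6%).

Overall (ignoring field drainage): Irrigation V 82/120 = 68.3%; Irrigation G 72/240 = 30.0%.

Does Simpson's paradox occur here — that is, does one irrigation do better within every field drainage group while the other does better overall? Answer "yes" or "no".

yes

Within each field drainage level (well-drained 76.4% vs 85.7%; waterlogged 7.1% vs 22.6%), Irrigation G has the higher rate every time. Pooled: 68.3% vs 30.0% — Irrigation V has the higher rate overall. The two comparisons disagree.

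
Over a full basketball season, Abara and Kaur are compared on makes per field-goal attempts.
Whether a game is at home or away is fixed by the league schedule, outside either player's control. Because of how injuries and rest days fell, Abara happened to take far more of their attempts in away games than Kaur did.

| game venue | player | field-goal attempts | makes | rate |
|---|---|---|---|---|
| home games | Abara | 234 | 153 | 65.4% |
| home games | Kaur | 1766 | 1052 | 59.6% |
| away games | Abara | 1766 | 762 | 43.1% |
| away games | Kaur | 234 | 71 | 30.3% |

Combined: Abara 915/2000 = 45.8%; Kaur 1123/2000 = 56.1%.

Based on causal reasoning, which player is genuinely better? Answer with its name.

Abara

The game venue-specific comparison favours Abara throughout, but the pooled figures favour Kaur. The question is whether to condition on game venue.
The imbalance in game venue arose from how field-goal attempts were allocated, not from anything the player did; and game venue independently affects the outcome. The pooled gap is confounded — condition on game venue.
Within each level — home games: 65.4% vs 59.6%; away games: 43.1% vs 30.3% — Abara is higher every time.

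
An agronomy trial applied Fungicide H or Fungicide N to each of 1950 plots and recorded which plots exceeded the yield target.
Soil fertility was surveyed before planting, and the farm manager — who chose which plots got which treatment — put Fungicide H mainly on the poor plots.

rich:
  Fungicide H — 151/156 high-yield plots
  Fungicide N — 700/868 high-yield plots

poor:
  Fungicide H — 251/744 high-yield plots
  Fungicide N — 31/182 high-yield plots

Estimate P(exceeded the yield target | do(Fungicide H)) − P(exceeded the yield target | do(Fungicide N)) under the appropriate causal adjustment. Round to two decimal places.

+0.16

Nothing the fungicide does changes soil fertility; the imbalance is an allocation artefact. With soil fertility also predicting the outcome, the pooled figure is confounded, and the within-stratum comparison is the causal one.
Adjusting over the population distribution of soil fertility: 0.525·(0.968−0.806) + 0.475·(0.337−0.170) = +0.164.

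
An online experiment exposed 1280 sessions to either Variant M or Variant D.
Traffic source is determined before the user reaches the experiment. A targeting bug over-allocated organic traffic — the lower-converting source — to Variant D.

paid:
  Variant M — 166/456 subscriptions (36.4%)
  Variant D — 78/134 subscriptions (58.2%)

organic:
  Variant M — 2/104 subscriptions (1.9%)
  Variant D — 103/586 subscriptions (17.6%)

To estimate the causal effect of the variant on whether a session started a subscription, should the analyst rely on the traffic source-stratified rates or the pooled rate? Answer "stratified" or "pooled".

The traffic source-specific comparison favours Variant D throughout, but the pooled figures favour Variant M. The question is whether to condition on traffic source.
Traffic source is set before the variant has any effect — it is not caused by the variant — and it independently drives the outcome. That makes it a confounder, so the causal comparison is within traffic source levels.
Within each level — paid: 36.4% vs 58.2%; organic: 1.9% vs 17.6% — Variant D is higher every time.

stratified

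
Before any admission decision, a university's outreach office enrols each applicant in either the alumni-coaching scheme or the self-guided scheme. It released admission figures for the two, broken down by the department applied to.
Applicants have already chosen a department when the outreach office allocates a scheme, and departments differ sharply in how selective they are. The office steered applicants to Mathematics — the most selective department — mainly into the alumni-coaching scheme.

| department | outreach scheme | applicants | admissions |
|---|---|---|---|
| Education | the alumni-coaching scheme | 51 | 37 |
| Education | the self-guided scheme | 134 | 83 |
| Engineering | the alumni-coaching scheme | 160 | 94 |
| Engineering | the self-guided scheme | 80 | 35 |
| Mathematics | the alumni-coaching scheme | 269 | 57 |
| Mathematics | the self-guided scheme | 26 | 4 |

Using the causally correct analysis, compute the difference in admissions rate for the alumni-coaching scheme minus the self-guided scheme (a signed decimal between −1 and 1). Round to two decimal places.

Department is set before the outreach scheme has any effect — it is not caused by the outreach scheme — and it independently drives the outcome. That makes it a confounder, so the causal comparison is within department levels.
Adjusting over the population distribution of department: 0.257·(0.725−0.619) + 0.333·(0.588−0.438) + 0.410·(0.212−0.154) = +0.101.

+0.10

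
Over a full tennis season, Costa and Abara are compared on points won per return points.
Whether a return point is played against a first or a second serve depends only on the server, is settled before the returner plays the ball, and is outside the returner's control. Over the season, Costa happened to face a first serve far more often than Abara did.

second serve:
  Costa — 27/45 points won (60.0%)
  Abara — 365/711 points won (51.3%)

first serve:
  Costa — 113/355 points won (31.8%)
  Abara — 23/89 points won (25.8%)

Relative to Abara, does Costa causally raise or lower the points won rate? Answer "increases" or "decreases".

Here serve type is a common cause — it drives both which player a case falls under and the outcome. The crude comparison mixes populations; the stratum-specific rates are the causally relevant ones.
Within each level — second serve: 60.0% vs 51.3%; first serve: 31.8% vs 25.8% — Costa is higher every time.

increases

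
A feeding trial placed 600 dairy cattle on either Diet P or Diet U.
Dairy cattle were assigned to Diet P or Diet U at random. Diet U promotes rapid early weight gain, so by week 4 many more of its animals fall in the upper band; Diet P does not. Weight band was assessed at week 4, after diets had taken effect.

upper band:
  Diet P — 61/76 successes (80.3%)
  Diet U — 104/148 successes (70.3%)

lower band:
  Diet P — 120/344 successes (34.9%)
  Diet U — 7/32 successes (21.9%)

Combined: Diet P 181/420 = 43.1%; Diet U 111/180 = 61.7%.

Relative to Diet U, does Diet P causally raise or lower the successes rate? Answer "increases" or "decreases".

Diet P is higher inside every week-4 weight band stratum but Diet U is higher in aggregate. Whether to stratify depends on how week-4 weight band relates to the diet.
Because the diet influences week-4 weight band, week-4 weight band is a post-treatment mediator, not a confounder. Stratifying on it would bias the estimate; the causal effect is the crude pooled difference.
Pooled: Diet P 43.1% vs Diet U 61.7%; Diet U is higher overall.

decreases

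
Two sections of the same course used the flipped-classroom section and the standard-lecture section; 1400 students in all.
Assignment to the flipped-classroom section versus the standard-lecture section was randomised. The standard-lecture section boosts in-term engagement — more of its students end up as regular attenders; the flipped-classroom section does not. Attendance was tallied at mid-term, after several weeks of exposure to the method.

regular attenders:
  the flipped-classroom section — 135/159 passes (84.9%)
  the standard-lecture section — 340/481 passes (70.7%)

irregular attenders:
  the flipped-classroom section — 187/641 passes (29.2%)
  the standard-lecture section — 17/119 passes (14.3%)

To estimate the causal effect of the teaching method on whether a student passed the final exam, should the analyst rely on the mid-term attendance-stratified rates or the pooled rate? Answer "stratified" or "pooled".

Mid-term attendance lies on the pathway teaching method → mid-term attendance → outcome, so adjusting for it blocks the indirect effect. For the total causal effect of teaching method, use the unadjusted pooled rates.
Pooled: the flipped-classroom section 40.2% vs the standard-lecture section 59.5%; the standard-lecture section is higher overall.

pooled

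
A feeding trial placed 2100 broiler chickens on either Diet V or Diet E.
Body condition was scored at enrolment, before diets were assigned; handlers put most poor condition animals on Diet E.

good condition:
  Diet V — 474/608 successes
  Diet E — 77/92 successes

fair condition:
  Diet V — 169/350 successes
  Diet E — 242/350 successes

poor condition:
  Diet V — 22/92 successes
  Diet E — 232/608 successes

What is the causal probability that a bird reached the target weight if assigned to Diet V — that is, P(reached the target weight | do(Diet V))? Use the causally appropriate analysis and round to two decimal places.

Starting body condition is set before the diet has any effect — it is not caused by the diet — and it independently drives the outcome. That makes it a confounder, so the causal comparison is within starting body condition levels.
Standardising Diet V to the population starting body condition mix: 0.333·474/608 + 0.333·169/350 + 0.333·22/92 = 0.501.

0.50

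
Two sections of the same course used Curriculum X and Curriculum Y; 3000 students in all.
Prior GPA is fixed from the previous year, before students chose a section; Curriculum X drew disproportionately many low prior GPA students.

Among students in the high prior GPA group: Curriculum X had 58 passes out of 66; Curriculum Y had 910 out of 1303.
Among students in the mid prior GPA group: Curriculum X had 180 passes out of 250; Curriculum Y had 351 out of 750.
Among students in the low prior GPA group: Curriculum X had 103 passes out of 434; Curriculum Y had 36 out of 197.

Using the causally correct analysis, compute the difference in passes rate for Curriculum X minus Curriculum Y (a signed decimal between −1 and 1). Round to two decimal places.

+0.18

Prior GPA band differs across teaching methods for reasons unrelated to any effect of the teaching method itself, and it separately predicts the outcome — a classic confounder. We must compare within prior GPA band levels.
Adjusting over the population distribution of prior GPA band: 0.456·(0.879−0.698) + 0.333·(0.720−0.468) + 0.210·(0.237−0.183) = +0.178.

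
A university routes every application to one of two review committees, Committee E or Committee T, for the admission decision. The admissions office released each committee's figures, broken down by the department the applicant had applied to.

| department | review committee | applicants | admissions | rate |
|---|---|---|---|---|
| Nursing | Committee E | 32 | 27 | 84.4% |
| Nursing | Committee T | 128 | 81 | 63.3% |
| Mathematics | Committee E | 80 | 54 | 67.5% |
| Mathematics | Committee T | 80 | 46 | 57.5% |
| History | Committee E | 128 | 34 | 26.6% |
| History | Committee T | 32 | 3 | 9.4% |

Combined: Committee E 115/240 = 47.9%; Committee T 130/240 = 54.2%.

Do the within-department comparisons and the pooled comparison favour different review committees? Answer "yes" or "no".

Within each department level (Nursing 84.4% vs 63.3%; Mathematics 67.5% vs 57.5%; History 26.6% vs 9.4%), Committee E has the higher rate every time. Pooled: 47.9% vs 54.2% — Committee T has the higher rate overall. The two comparisons disagree.

yes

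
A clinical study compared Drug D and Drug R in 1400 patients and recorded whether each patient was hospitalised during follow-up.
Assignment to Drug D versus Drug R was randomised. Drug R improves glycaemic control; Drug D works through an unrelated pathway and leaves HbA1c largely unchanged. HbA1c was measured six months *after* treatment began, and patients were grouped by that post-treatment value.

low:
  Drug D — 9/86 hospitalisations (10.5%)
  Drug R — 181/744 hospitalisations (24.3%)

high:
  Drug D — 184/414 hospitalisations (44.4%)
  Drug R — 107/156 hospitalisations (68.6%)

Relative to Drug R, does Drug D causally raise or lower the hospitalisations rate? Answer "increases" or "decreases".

increases

The distribution of HbA1c is itself part of what the drug does — it is an intermediate outcome. Holding it fixed would remove that part of the effect; the total effect is the pooled difference.
Pooled: Drug D 38.6% vs Drug R 32.0%; Drug R is lower overall.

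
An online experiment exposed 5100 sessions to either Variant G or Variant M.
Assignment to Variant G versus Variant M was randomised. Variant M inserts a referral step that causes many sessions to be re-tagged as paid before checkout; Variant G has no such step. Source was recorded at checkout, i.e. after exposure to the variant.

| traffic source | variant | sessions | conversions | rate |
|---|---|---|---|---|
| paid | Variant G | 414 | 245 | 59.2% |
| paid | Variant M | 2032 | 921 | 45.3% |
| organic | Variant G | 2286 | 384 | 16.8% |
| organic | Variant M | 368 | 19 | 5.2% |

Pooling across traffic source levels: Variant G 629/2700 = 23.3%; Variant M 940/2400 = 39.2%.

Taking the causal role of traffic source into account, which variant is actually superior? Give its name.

Variant M

Traffic source here is a post-treatment variable shaped by the variant; conditioning on it would introduce bias rather than remove it. The overall comparison is the causal one.
Pooled: Variant G 23.3% vs Variant M 39.2%; Variant M is higher overall.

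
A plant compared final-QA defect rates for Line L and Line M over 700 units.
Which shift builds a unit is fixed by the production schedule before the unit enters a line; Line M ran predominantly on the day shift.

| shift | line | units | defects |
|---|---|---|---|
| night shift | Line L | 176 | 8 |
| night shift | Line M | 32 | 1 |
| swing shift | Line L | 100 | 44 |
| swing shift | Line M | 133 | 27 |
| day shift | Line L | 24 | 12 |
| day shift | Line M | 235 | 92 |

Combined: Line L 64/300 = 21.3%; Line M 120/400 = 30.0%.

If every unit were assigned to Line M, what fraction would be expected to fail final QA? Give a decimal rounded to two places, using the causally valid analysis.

Here shift is a common cause — it drives both which line a case falls under and the outcome. The crude comparison mixes populations; the stratum-specific rates are the causally relevant ones.
Standardising Line M to the population shift mix: 0.297·1/32 + 0.333·27/133 + 0.370·92/235 = 0.222.

0.22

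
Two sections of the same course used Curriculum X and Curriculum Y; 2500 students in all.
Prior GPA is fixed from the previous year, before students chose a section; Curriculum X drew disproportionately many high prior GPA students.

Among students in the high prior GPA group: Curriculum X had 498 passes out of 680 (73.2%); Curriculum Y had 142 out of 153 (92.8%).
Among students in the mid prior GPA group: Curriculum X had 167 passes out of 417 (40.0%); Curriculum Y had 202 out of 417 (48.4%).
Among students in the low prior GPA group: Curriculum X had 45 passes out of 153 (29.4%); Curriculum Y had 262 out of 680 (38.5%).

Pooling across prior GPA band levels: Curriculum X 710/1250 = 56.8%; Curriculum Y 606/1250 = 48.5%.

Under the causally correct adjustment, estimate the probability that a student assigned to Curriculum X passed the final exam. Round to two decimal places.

0.48

Prior GPA band is set before the teaching method has any effect — it is not caused by the teaching method — and it independently drives the outcome. That makes it a confounder, so the causal comparison is within prior GPA band levels.
Standardising Curriculum X to the population prior GPA band mix: 0.333·498/680 + 0.334·167/417 + 0.333·45/153 = 0.476.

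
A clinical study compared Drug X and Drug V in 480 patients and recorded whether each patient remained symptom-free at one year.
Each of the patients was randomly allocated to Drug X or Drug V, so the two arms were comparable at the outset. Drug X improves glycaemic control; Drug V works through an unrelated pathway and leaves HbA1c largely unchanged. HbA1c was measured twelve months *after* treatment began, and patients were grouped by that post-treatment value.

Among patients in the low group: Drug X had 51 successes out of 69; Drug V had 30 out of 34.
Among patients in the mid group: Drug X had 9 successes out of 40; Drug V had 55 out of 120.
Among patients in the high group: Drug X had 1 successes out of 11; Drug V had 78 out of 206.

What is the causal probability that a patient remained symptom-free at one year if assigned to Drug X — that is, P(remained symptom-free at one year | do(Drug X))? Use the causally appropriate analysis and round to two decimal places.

0.51

The stratified and pooled comparisons disagree (Drug V wins within each HbA1c; Drug X wins overall), so the answer turns on the causal role of HbA1c.
Stratifying would compare drugs among patients the drugs themselves sorted into HbA1c groups — a form of selection on an intermediate. The unconditioned pooled rates give the total causal effect.
So P(outcome | do(Drug X)) is just the pooled rate for Drug X: 61/120 = 0.508.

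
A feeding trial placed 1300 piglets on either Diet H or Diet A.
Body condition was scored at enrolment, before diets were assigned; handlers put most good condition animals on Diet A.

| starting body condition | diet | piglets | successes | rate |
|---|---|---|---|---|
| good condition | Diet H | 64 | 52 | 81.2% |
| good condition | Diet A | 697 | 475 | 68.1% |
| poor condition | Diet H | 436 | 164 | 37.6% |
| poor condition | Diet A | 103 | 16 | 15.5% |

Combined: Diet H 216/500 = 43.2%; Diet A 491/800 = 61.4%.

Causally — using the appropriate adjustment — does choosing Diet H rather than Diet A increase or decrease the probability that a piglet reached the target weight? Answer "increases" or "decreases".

Starting body condition is set before the diet has any effect — it is not caused by the diet — and it independently drives the outcome. That makes it a confounder, so the causal comparison is within starting body condition levels.
Within each level — good condition: 81.2% vs 68.1%; poor condition: 37.6% vs 15.5% — Diet H is higher every time.

increases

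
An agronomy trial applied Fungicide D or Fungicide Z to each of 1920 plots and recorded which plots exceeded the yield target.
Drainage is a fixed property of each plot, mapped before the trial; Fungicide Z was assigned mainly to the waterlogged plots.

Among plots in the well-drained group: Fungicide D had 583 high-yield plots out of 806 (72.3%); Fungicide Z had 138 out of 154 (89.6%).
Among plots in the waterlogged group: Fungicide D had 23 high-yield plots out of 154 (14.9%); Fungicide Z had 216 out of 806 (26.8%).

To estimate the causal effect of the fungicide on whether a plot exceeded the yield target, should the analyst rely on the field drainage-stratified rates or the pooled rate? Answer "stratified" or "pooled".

stratified

Since field drainage is a pre-existing factor (not a product of the fungicide) and it affects the outcome on its own, it is a confounder. The stratified rates, not the pooled rate, identify the causal effect.
Within each level — well-drained: 72.3% vs 89.6%; waterlogged: 14.9% vs 26.8% — Fungicide Z is higher every time.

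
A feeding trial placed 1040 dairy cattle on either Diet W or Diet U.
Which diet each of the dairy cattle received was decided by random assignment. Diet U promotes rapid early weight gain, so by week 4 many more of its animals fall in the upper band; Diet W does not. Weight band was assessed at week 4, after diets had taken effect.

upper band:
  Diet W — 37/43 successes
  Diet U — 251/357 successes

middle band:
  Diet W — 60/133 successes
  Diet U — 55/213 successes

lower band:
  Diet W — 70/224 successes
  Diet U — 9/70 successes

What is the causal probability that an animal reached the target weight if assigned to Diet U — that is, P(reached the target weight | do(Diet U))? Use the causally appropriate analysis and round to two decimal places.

0.49

The stratified and pooled comparisons disagree (Diet W wins within each week-4 weight band; Diet U wins overall), so the answer turns on the causal role of week-4 weight band.
Stratifying would compare diets among dairy cattle the diets themselves sorted into week-4 weight band groups — a form of selection on an intermediate. The unconditioned pooled rates give the total causal effect.
So P(outcome | do(Diet U)) is just the pooled rate for Diet U: 315/640 = 0.492.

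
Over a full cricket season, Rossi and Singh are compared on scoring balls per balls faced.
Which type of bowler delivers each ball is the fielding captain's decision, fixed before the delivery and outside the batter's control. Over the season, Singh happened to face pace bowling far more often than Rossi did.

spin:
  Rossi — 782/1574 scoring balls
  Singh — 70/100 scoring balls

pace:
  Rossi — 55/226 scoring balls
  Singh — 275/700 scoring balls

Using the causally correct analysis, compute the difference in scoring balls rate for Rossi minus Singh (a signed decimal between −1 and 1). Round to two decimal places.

-0.18

Bowling type differs across players for reasons unrelated to any effect of the player itself, and it separately predicts the outcome — a classic confounder. We must compare within bowling type levels.
Adjusting over the population distribution of bowling type: 0.644·(0.497−0.700) + 0.356·(0.243−0.393) = -0.184.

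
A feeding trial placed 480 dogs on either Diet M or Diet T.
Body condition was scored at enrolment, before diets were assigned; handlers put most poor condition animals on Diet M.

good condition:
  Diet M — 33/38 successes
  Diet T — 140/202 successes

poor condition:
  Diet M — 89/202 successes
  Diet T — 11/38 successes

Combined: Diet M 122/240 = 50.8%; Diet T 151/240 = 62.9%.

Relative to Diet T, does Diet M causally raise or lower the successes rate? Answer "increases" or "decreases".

Within every starting body condition level Diet M has the higher rate, yet pooled Diet T does — Simpson's reversal.
The imbalance in starting body condition arose from how dogs were allocated, not from anything the diet did; and starting body condition independently affects the outcome. The pooled gap is confounded — condition on starting body condition.
Within each level — good condition: 86.8% vs 69.3%; poor condition: 44.1% vs 28.9% — Diet M is higher every time.

increases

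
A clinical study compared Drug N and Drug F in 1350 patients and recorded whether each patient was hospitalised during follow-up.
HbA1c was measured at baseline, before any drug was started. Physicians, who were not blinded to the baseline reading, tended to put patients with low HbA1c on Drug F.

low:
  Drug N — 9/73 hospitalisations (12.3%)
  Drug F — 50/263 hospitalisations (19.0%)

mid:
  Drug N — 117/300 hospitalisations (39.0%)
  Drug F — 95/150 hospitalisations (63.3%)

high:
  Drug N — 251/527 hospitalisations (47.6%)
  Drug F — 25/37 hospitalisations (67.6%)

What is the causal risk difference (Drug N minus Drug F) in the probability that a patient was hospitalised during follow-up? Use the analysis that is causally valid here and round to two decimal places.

Since HbA1c is a pre-existing factor (not a product of the drug) and it affects the outcome on its own, it is a confounder. The stratified rates, not the pooled rate, identify the causal effect.
Adjusting over the population distribution of HbA1c: 0.249·(0.123−0.190) + 0.333·(0.390−0.633) + 0.418·(0.476−0.676) = -0.181.

-0.18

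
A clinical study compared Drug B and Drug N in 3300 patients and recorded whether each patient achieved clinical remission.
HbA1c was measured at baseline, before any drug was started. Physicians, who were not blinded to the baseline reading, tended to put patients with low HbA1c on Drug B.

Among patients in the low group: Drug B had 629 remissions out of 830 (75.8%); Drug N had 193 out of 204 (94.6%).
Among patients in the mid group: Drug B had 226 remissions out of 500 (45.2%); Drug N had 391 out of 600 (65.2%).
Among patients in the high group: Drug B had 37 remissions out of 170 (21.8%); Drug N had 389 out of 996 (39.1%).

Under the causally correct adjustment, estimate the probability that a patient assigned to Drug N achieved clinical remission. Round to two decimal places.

HbA1c differs across drugs for reasons unrelated to any effect of the drug itself, and it separately predicts the outcome — a classic confounder. We must compare within HbA1c levels.
Standardising Drug N to the population HbA1c mix: 0.313·193/204 + 0.333·391/600 + 0.353·389/996 = 0.652.

0.65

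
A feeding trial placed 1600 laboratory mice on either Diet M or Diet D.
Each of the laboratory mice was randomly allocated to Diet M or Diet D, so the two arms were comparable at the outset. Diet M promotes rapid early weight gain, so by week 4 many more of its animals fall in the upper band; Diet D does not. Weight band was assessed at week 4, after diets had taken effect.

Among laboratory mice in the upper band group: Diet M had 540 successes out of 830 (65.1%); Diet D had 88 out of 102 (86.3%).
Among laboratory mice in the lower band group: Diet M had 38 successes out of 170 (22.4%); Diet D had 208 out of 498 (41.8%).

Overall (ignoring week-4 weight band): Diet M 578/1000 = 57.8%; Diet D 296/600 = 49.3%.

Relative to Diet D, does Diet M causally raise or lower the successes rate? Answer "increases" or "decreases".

Because the diet influences week-4 weight band, week-4 weight band is a post-treatment mediator, not a confounder. Stratifying on it would bias the estimate; the causal effect is the crude pooled difference.
Pooled: Diet M 57.8% vs Diet D 49.3%; Diet M is higher overall.

increases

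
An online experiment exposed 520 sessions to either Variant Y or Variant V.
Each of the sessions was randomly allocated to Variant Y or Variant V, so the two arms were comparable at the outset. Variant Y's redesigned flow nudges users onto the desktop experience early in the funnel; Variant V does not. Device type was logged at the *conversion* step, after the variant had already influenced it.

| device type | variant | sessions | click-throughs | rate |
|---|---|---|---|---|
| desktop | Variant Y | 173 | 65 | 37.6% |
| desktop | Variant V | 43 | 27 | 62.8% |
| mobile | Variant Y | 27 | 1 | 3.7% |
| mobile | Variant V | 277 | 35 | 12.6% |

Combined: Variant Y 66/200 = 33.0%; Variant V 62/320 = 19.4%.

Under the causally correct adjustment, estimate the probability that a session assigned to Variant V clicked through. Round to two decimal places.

Variant V is higher inside every device type stratum but Variant Y is higher in aggregate. Whether to stratify depends on how device type relates to the variant.
Device type is downstream of the variant. One should not condition on a consequence of treatment, so the overall rates are the right comparison.
So P(outcome | do(Variant V)) is just the pooled rate for Variant V: 62/320 = 0.194.

0.19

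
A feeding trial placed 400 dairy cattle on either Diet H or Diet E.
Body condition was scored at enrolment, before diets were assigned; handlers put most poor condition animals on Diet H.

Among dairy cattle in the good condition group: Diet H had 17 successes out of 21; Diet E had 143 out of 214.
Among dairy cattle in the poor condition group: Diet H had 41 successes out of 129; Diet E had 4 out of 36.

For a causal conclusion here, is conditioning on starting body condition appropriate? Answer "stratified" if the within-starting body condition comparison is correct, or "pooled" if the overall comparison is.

Nothing the diet does changes starting body condition; the imbalance is an allocation artefact. With starting body condition also predicting the outcome, the pooled figure is confounded, and the within-stratum comparison is the causal one.
Within each level — good condition: 81.0% vs 66.8%; poor condition: 31.8% vs 11.1% — Diet H is higher every time.

stratified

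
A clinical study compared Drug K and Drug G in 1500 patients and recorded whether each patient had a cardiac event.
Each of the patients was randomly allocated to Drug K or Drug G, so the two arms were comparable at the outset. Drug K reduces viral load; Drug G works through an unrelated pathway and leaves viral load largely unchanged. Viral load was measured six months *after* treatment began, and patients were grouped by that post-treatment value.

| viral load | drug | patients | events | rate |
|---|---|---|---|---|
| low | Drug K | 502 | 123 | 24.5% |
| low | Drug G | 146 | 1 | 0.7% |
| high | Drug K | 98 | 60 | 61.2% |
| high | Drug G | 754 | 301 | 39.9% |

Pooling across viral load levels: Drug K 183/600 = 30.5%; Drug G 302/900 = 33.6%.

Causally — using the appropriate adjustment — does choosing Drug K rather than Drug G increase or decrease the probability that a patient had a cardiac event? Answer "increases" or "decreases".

decreases

Drug G is lower inside every viral load stratum but Drug K is lower in aggregate. Whether to stratify depends on how viral load relates to the drug.
Because the drug influences viral load, viral load is a post-treatment mediator, not a confounder. Stratifying on it would bias the estimate; the causal effect is the crude pooled difference.
Pooled: Drug K 30.5% vs Drug G 33.6%; Drug K is lower overall.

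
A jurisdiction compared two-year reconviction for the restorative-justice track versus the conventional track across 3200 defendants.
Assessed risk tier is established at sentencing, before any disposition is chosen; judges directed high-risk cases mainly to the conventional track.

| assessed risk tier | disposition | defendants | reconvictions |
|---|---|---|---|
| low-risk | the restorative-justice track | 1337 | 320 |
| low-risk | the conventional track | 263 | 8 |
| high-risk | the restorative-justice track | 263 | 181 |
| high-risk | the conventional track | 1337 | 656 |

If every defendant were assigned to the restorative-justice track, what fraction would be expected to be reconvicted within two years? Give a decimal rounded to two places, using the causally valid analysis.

the conventional track is lower inside every assessed risk tier stratum but the restorative-justice track is lower in aggregate. Whether to stratify depends on how assessed risk tier relates to the disposition.
Since assessed risk tier is a pre-existing factor (not a product of the disposition) and it affects the outcome on its own, it is a confounder. The stratified rates, not the pooled rate, identify the causal effect.
Standardising the restorative-justice track to the population assessed risk tier mix: 0.500·320/1337 + 0.500·181/263 = 0.464.

0.46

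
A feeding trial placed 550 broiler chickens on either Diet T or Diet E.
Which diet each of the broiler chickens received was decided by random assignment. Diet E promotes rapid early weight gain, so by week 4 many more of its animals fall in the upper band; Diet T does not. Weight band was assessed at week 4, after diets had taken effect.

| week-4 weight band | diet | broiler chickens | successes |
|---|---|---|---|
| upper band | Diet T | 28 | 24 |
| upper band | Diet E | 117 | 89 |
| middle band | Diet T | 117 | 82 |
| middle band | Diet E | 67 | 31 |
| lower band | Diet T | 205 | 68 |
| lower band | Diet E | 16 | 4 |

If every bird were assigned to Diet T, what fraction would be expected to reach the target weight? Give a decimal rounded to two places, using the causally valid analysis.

Week-4 weight band lies on the pathway diet → week-4 weight band → outcome, so adjusting for it blocks the indirect effect. For the total causal effect of diet, use the unadjusted pooled rates.
So P(outcome | do(Diet T)) is just the pooled rate for Diet T: 174/350 = 0.497.

0.50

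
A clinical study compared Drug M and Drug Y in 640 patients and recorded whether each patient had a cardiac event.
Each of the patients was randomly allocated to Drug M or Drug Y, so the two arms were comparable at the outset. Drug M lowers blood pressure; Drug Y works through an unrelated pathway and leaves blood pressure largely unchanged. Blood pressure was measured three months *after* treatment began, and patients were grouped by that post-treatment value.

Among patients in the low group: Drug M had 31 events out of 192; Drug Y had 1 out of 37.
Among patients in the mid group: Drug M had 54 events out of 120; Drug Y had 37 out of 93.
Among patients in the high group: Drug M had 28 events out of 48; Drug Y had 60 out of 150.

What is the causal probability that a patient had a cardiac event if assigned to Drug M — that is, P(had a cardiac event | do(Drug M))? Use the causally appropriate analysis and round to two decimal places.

0.31

Because the drug influences blood pressure, blood pressure is a post-treatment mediator, not a confounder. Stratifying on it would bias the estimate; the causal effect is the crude pooled difference.
So P(outcome | do(Drug M)) is just the pooled rate for Drug M: 113/360 = 0.314.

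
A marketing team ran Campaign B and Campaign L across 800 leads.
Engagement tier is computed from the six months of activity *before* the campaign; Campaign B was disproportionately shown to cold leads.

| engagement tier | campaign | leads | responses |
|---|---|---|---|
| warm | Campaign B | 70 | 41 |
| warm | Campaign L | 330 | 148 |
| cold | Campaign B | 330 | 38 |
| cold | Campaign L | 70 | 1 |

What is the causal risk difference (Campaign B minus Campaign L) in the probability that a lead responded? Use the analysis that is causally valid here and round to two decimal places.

Engagement tier is set before the campaign has any effect — it is not caused by the campaign — and it independently drives the outcome. That makes it a confounder, so the causal comparison is within engagement tier levels.
Adjusting over the population distribution of engagement tier: 0.500·(0.586−0.448) + 0.500·(0.115−0.014) = +0.119.

+0.12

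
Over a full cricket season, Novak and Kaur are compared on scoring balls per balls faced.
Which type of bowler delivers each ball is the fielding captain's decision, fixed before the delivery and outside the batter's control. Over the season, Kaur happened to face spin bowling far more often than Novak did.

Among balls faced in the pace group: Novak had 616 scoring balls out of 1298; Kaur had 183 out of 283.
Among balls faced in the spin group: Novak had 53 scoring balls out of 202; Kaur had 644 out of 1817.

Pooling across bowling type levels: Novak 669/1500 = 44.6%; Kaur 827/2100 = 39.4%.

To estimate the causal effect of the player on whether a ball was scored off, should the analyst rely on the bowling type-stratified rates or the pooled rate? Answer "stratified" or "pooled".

The bowling type-specific comparison favours Kaur throughout, but the pooled figures favour Novak. The question is whether to condition on bowling type.
Here bowling type is a common cause — it drives both which player a case falls under and the outcome. The crude comparison mixes populations; the stratum-specific rates are the causally relevant ones.
Within each level — pace: 47.5% vs 64.7%; spin: 26.2% vs 35.4% — Kaur is higher every time.

stratified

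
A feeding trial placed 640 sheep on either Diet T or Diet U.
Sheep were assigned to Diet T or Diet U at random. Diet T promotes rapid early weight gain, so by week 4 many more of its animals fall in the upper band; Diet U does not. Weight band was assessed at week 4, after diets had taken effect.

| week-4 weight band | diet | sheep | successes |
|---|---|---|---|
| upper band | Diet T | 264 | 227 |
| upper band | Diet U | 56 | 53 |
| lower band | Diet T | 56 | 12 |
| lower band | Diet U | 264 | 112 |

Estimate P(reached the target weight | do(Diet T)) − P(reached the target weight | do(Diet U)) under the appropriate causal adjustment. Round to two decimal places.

+0.23

The stratified and pooled comparisons disagree (Diet U wins within each week-4 weight band; Diet T wins overall), so the answer turns on the causal role of week-4 weight band.
Week-4 weight band is recorded after the diet and is itself shifted by it — it sits on the causal path from diet to outcome. Conditioning on a mediator would strip out part of the effect we want; the pooled comparison gives the total causal effect.
The causal difference is the pooled difference: 0.747 − 0.516 = +0.231.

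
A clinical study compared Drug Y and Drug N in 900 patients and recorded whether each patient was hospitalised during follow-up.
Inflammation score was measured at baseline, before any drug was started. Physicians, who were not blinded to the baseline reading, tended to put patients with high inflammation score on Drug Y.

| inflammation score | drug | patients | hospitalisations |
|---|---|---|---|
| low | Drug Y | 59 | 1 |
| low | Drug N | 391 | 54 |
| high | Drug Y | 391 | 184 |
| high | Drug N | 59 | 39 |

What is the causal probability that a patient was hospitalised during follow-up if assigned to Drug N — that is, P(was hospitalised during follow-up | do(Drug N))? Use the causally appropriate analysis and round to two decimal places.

Within every inflammation score level Drug Y has the lower rate, yet pooled Drug N does — Simpson's reversal.
Here inflammation score is a common cause — it drives both which drug a case falls under and the outcome. The crude comparison mixes populations; the stratum-specific rates are the causally relevant ones.
Standardising Drug N to the population inflammation score mix: 0.500·54/391 + 0.500·39/59 = 0.400.

0.40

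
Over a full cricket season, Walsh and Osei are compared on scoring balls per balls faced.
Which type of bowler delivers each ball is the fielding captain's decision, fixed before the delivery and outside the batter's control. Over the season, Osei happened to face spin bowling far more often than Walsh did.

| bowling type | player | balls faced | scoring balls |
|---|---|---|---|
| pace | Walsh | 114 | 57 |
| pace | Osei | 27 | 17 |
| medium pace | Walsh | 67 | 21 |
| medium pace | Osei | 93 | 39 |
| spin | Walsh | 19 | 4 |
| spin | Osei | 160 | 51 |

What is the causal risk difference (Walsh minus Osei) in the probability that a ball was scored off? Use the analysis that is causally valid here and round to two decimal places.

-0.11

Bowling type satisfies the back-door criterion: it is not a descendant of the player, and it blocks the spurious path from player to outcome. Adjusting for it (i.e., using the within-bowling type rates) gives the causal effect.
Adjusting over the population distribution of bowling type: 0.294·(0.500−0.630) + 0.333·(0.313−0.419) + 0.373·(0.211−0.319) = -0.114.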